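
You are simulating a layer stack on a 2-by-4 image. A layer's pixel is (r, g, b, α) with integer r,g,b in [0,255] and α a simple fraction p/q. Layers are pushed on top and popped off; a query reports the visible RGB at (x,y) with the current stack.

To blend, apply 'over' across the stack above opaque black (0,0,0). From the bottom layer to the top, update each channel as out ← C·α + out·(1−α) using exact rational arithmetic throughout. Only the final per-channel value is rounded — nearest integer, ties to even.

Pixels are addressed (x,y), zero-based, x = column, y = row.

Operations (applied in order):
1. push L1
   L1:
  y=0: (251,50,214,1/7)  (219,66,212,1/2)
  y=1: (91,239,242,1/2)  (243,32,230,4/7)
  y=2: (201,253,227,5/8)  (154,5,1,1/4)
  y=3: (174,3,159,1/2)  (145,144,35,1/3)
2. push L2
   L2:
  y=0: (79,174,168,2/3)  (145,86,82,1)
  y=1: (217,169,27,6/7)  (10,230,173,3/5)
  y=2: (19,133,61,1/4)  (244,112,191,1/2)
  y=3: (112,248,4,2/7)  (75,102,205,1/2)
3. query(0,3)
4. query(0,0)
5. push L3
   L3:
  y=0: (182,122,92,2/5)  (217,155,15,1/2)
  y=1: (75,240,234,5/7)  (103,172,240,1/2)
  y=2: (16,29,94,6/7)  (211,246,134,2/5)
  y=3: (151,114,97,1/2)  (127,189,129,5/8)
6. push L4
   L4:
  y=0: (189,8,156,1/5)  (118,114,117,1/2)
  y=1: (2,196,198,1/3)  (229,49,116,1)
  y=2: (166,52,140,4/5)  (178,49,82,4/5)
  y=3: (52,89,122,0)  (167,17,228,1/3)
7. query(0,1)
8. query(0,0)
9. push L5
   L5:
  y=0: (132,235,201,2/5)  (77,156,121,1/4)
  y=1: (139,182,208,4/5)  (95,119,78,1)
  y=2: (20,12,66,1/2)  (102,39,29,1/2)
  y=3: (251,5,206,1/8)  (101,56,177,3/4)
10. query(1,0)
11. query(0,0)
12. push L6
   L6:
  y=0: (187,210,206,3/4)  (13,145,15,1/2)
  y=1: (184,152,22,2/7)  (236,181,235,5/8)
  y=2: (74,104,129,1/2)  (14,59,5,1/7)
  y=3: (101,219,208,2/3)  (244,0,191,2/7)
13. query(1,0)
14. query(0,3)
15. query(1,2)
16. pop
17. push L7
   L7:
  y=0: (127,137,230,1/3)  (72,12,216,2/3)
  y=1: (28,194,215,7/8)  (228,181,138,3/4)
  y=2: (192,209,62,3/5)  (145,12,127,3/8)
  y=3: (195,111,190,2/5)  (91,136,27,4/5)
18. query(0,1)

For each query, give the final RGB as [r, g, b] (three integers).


(0,3) stack=L1,L2; from [0,0,0]:
L1 α=1/2: [87, 3/2, 159/2]
L2 α=2/7: [659/7, 1007/14, 811/14]
→ [94, 72, 58]

(0,0) stack=L1,L2; from [0,0,0]:
+L1 (α=1/7) → [251/7, 50/7, 214/7]
+L2 (α=2/3) → [1357/21, 2486/21, 2566/21]
rounded: [65, 118, 122]

at x=0,y=1 over L1,L2,L3,L4:
after L1 α=1/2: [91/2, 239/2, 121]
after L2 α=6/7: [385/2, 2267/14, 283/7]
after L3 α=5/7: [760/7, 10667/49, 8756/49]
after L4 α=1/3: [1534/21, 30938/147, 27214/147]
→ [73, 210, 185]

at x=0,y=0 over L1,L2,L3,L4:
+L1 (α=1/7) → [251/7, 50/7, 214/7]
+L2 (α=2/3) → [1357/21, 2486/21, 2566/21]
+L3 (α=2/5) → [781/7, 4194/35, 3854/35]
+L4 (α=1/5) → [4447/35, 17056/175, 20876/175]
= [127, 97, 119]

(1,0) stack=L1,L2,L3,L4,L5; from [0,0,0]:
L1 α=1/2: [219/2, 33, 106]
L2 α=1: [145, 86, 82]
L3 α=1/2: [181, 241/2, 97/2]
L4 α=1/2: [299/2, 469/4, 331/4]
L5 α=1/4: [1051/8, 2031/16, 1477/16]
= [131, 127, 92]

(0,0) stack=L1,L2,L3,L4,L5; from [0,0,0]:
L1 α=1/7: [251/7, 50/7, 214/7]
L2 α=2/3: [1357/21, 2486/21, 2566/21]
L3 α=2/5: [781/7, 4194/35, 3854/35]
L4 α=1/5: [4447/35, 17056/175, 20876/175]
L5 α=2/5: [22581/175, 133418/875, 132978/875]
→ [129, 152, 152]

query (1,0) [L1,L2,L3,L4,L5,L6] — begin 0,0,0
L1 α=1/2: [219/2, 33, 106]
L2 α=1: [145, 86, 82]
L3 α=1/2: [181, 241/2, 97/2]
L4 α=1/2: [299/2, 469/4, 331/4]
L5 α=1/4: [1051/8, 2031/16, 1477/16]
L6 α=1/2: [1155/16, 4351/32, 1717/32]
rounded: [72, 136, 54]

at x=0,y=3 over L1,L2,L3,L4,L5,L6:
L1 α=1/2: [87, 3/2, 159/2]
L2 α=2/7: [659/7, 1007/14, 811/14]
L3 α=1/2: [858/7, 2603/28, 2169/28]
L4 α=0: [858/7, 2603/28, 2169/28]
L5 α=1/8: [1109/8, 2623/32, 2993/32]
L6 α=2/3: [2725/24, 16639/96, 5435/32]
→ [114, 173, 170]

query (1,2) [L1,L2,L3,L4,L5,L6] — begin 0,0,0
+L1 (α=1/4) → [77/2, 5/4, 1/4]
+L2 (α=1/2) → [565/4, 453/8, 765/8]
+L3 (α=2/5) → [3383/20, 1059/8, 4439/40]
+L4 (α=4/5) → [17623/100, 2627/40, 17559/200]
+L5 (α=1/2) → [27823/200, 4187/80, 23359/400]
+L6 (α=1/7) → [84869/700, 14921/280, 71077/1400]
= [121, 53, 51]

query (0,1) [L1,L2,L3,L4,L5,L7] — begin 0,0,0
+L1 (α=1/2) → [91/2, 239/2, 121]
+L2 (α=6/7) → [385/2, 2267/14, 283/7]
+L3 (α=5/7) → [760/7, 10667/49, 8756/49]
+L4 (α=1/3) → [1534/21, 30938/147, 27214/147]
+L5 (α=4/5) → [2642/21, 137954/735, 149518/735]
+L7 (α=7/8) → [3379/84, 284021/1470, 1255693/5880]
= [40, 193, 214]


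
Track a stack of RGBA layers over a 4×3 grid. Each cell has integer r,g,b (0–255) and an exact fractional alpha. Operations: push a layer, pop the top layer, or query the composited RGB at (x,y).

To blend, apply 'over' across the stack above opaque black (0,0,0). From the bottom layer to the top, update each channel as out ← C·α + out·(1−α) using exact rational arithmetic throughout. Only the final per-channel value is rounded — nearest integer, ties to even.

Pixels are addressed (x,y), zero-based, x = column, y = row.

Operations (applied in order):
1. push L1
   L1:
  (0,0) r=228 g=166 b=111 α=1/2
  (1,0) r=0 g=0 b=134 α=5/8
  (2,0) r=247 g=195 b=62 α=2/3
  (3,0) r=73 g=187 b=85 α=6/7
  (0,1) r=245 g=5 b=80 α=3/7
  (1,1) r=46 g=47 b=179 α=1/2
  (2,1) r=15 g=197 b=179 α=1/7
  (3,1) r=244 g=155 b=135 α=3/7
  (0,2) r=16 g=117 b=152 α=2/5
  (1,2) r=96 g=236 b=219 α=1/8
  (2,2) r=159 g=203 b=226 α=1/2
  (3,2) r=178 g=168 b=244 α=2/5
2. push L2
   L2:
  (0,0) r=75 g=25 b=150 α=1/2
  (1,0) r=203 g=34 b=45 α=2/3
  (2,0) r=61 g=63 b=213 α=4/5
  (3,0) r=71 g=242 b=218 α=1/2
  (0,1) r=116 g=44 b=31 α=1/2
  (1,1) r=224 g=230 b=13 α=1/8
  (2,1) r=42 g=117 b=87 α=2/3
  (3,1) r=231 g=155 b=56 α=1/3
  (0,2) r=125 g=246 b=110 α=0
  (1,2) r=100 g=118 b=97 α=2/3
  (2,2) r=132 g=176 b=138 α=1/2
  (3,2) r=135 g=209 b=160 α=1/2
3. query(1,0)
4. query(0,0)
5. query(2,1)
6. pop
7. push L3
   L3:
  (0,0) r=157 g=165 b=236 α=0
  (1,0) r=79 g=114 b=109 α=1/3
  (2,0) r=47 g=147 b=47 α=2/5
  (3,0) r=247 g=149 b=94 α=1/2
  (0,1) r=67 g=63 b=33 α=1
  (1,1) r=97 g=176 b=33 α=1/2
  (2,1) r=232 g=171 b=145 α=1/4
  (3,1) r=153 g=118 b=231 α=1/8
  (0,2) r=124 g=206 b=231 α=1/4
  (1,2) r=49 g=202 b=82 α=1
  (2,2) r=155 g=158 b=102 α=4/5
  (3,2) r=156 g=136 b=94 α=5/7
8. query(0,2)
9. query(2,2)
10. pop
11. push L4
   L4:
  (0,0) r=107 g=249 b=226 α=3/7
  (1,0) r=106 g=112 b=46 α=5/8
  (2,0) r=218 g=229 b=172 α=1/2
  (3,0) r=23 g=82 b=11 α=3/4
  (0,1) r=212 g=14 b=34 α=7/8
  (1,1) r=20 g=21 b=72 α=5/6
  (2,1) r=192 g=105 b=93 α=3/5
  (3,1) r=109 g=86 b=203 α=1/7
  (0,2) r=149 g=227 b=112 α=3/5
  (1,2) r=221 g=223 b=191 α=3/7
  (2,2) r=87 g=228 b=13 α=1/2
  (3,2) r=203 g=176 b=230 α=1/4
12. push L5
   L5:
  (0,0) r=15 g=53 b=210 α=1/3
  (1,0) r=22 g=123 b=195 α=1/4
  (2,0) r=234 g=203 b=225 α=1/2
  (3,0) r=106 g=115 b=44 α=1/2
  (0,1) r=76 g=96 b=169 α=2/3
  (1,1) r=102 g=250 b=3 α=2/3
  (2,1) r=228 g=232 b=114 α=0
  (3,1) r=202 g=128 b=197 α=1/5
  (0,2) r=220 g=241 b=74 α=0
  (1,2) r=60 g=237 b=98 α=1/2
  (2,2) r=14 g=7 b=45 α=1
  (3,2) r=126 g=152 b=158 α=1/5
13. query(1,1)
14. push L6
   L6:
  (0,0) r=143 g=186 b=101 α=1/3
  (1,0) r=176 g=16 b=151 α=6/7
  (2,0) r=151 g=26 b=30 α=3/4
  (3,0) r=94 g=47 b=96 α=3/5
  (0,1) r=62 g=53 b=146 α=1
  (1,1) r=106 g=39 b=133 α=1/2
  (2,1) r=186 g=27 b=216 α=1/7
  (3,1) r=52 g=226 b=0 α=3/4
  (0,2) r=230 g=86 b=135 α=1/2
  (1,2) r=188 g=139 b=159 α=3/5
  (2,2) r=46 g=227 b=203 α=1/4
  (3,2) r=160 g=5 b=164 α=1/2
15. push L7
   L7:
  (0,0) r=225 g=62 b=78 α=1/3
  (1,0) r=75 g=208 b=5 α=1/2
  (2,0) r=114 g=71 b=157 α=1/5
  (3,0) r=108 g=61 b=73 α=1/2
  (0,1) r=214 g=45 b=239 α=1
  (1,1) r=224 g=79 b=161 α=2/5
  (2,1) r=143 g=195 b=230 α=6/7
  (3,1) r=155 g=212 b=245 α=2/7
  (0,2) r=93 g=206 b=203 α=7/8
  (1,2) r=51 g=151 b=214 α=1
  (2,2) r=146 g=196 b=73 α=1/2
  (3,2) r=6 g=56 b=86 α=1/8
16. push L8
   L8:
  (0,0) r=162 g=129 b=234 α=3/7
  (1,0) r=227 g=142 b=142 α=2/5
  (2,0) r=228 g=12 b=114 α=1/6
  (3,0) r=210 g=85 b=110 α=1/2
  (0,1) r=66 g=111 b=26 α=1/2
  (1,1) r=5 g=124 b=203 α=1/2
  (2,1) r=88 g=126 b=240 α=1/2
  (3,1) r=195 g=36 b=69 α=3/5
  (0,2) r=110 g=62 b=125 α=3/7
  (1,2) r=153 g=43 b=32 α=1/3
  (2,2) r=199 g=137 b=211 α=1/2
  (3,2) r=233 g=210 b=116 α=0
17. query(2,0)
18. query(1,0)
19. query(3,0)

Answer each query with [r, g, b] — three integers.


query (1,0) [L1,L2] — begin 0,0,0
+L1 (α=5/8) → [0, 0, 335/4]
+L2 (α=2/3) → [406/3, 68/3, 695/12]
rounded: [135, 23, 58]

at x=0,y=0 over L1,L2:
after L1 α=1/2: [114, 83, 111/2]
after L2 α=1/2: [189/2, 54, 411/4]
= [94, 54, 103]

(2,1) stack=L1,L2; from [0,0,0]:
+L1 (α=1/7) → [15/7, 197/7, 179/7]
+L2 (α=2/3) → [201/7, 1835/21, 1397/21]
rounded: [29, 87, 67]

query (0,2) [L1,L3] — begin 0,0,0
L1 α=2/5: [32/5, 234/5, 304/5]
L3 α=1/4: [179/5, 433/5, 2067/20]
→ [36, 87, 103]

(2,2) stack=L1,L3; from [0,0,0]:
L1 α=1/2: [159/2, 203/2, 113]
L3 α=4/5: [1399/10, 1467/10, 521/5]
→ [140, 147, 104]

at x=1,y=1 over L1,L4,L5:
+L1 (α=1/2) → [23, 47/2, 179/2]
+L4 (α=5/6) → [41/2, 257/12, 899/12]
+L5 (α=2/3) → [449/6, 6257/36, 971/36]
= [75, 174, 27]

query (2,0) [L1,L4,L5,L6,L7,L8] — begin 0,0,0
L1 α=2/3: [494/3, 130, 124/3]
L4 α=1/2: [574/3, 359/2, 320/3]
L5 α=1/2: [638/3, 765/4, 995/6]
L6 α=3/4: [1997/12, 1077/16, 1535/24]
L7 α=1/5: [2339/15, 1361/20, 2477/30]
L8 α=1/6: [3023/18, 1409/24, 3161/36]
rounded: [168, 59, 88]

query (1,0) [L1,L4,L5,L6,L7,L8] — begin 0,0,0
L1 α=5/8: [0, 0, 335/4]
L4 α=5/8: [265/4, 70, 1925/32]
L5 α=1/4: [883/16, 333/4, 12015/128]
L6 α=6/7: [17779/112, 717/28, 127983/896]
L7 α=1/2: [26179/224, 6541/56, 132463/1792]
L8 α=2/5: [180233/1120, 35527/280, 906317/8960]
→ [161, 127, 101]

query (3,0) [L1,L4,L5,L6,L7,L8] — begin 0,0,0
L1 α=6/7: [438/7, 1122/7, 510/7]
L4 α=3/4: [921/28, 711/7, 741/28]
L5 α=1/2: [3889/56, 758/7, 1973/56]
L6 α=3/5: [2357/28, 2503/35, 10037/140]
L7 α=1/2: [5381/56, 2319/35, 20257/280]
L8 α=1/2: [17141/112, 2647/35, 51057/560]
rounded: [153, 76, 91]


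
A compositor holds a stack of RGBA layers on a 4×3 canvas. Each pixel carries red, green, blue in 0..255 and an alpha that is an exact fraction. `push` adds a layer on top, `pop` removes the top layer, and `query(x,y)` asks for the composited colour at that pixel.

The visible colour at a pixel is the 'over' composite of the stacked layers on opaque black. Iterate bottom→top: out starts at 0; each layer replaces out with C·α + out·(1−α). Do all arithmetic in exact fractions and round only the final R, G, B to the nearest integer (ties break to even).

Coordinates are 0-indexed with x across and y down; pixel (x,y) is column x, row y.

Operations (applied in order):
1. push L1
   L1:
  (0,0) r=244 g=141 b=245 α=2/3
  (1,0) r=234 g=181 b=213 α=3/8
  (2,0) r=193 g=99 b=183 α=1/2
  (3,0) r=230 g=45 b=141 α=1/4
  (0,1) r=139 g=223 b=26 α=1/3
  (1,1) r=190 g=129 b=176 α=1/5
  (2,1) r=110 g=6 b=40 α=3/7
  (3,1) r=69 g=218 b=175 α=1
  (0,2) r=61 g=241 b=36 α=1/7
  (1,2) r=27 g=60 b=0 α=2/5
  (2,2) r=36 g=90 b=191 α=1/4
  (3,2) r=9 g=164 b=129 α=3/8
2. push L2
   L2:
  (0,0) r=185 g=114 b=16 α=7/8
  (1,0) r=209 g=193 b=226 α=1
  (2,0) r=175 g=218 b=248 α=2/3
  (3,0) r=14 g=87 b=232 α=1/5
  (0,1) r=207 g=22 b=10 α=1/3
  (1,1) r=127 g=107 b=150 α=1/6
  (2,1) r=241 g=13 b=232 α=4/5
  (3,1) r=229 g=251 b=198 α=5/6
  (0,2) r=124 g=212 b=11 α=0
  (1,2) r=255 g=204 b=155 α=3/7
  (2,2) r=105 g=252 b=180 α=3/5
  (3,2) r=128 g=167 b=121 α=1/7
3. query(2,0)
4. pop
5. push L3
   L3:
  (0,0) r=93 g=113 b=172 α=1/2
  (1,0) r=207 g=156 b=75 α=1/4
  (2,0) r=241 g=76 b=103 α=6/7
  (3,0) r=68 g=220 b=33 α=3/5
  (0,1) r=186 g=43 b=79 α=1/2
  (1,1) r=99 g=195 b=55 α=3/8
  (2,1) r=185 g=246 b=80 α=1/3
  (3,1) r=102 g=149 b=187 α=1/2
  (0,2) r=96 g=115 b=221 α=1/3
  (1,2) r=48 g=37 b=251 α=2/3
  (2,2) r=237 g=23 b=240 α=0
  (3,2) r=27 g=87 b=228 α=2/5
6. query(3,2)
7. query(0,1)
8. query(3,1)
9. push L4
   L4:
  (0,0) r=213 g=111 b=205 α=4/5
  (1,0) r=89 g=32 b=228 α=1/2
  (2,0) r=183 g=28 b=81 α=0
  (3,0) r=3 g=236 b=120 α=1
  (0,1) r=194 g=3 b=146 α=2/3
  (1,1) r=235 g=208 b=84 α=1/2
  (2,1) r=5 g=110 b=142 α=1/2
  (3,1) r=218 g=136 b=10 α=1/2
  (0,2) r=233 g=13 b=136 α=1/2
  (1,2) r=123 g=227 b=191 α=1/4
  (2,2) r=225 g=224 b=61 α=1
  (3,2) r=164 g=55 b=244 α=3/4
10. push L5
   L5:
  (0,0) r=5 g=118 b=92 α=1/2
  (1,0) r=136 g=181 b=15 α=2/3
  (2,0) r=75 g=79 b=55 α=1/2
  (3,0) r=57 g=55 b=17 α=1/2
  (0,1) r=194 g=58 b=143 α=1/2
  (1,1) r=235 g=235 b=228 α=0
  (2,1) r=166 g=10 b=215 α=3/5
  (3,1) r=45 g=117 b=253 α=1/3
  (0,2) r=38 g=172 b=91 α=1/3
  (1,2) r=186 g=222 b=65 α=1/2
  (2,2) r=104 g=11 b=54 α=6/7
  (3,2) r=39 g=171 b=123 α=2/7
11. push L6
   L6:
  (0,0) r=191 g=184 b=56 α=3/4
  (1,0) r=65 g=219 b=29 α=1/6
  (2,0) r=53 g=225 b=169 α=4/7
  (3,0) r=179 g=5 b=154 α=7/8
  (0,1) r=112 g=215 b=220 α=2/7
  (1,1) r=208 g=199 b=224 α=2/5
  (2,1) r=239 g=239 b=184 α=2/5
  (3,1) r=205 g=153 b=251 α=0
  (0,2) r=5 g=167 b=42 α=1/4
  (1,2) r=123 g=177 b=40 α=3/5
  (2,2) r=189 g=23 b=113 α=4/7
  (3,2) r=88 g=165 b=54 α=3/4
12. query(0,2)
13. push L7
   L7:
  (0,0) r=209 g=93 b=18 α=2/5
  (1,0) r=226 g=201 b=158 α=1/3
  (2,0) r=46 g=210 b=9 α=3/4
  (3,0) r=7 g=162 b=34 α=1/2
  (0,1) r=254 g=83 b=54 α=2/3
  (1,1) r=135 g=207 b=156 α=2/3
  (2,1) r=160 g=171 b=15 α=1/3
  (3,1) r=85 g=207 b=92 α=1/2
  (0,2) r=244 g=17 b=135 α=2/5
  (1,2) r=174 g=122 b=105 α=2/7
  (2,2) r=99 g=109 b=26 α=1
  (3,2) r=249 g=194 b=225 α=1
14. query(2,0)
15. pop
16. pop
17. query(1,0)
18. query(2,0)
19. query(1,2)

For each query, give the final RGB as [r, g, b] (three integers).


(2,0) stack=L1,L2; from [0,0,0]:
after L1 α=1/2: [193/2, 99/2, 183/2]
after L2 α=2/3: [893/6, 971/6, 1175/6]
→ [149, 162, 196]

query (3,2) [L1,L3] — begin 0,0,0
+L1 (α=3/8) → [27/8, 123/2, 387/8]
+L3 (α=2/5) → [513/40, 717/10, 4809/40]
= [13, 72, 120]

query (0,1) [L1,L3] — begin 0,0,0
L1 α=1/3: [139/3, 223/3, 26/3]
L3 α=1/2: [697/6, 176/3, 263/6]
rounded: [116, 59, 44]

at x=3,y=1 over L1,L3:
L1 α=1: [69, 218, 175]
L3 α=1/2: [171/2, 367/2, 181]
rounded: [86, 184, 181]

(0,2) stack=L1,L3,L4,L5,L6; from [0,0,0]:
L1 α=1/7: [61/7, 241/7, 36/7]
L3 α=1/3: [794/21, 429/7, 1619/21]
L4 α=1/2: [5687/42, 260/7, 4475/42]
L5 α=1/3: [6485/63, 1724/21, 6386/63]
L6 α=1/4: [3295/42, 2893/28, 1817/21]
→ [78, 103, 87]

(2,0) stack=L1,L3,L4,L5,L6,L7; from [0,0,0]:
after L1 α=1/2: [193/2, 99/2, 183/2]
after L3 α=6/7: [3085/14, 1011/14, 1419/14]
after L4 α=0: [3085/14, 1011/14, 1419/14]
after L5 α=1/2: [4135/28, 2117/28, 2189/28]
after L6 α=4/7: [18341/196, 31551/196, 25495/196]
after L7 α=3/4: [45389/784, 155031/784, 30787/784]
→ [58, 198, 39]

at x=1,y=0 over L1,L3,L4,L5:
after L1 α=3/8: [351/4, 543/8, 639/8]
after L3 α=1/4: [1881/16, 2877/32, 2517/32]
after L4 α=1/2: [3305/32, 3901/64, 9813/64]
after L5 α=2/3: [4003/32, 9023/64, 3911/64]
→ [125, 141, 61]

at x=2,y=0 over L1,L3,L4,L5:
L1 α=1/2: [193/2, 99/2, 183/2]
L3 α=6/7: [3085/14, 1011/14, 1419/14]
L4 α=0: [3085/14, 1011/14, 1419/14]
L5 α=1/2: [4135/28, 2117/28, 2189/28]
rounded: [148, 76, 78]

at x=1,y=2 over L1,L3,L4,L5:
after L1 α=2/5: [54/5, 24, 0]
after L3 α=2/3: [178/5, 98/3, 502/3]
after L4 α=1/4: [1149/20, 325/4, 693/4]
after L5 α=1/2: [4869/40, 1213/8, 953/8]
→ [122, 152, 119]


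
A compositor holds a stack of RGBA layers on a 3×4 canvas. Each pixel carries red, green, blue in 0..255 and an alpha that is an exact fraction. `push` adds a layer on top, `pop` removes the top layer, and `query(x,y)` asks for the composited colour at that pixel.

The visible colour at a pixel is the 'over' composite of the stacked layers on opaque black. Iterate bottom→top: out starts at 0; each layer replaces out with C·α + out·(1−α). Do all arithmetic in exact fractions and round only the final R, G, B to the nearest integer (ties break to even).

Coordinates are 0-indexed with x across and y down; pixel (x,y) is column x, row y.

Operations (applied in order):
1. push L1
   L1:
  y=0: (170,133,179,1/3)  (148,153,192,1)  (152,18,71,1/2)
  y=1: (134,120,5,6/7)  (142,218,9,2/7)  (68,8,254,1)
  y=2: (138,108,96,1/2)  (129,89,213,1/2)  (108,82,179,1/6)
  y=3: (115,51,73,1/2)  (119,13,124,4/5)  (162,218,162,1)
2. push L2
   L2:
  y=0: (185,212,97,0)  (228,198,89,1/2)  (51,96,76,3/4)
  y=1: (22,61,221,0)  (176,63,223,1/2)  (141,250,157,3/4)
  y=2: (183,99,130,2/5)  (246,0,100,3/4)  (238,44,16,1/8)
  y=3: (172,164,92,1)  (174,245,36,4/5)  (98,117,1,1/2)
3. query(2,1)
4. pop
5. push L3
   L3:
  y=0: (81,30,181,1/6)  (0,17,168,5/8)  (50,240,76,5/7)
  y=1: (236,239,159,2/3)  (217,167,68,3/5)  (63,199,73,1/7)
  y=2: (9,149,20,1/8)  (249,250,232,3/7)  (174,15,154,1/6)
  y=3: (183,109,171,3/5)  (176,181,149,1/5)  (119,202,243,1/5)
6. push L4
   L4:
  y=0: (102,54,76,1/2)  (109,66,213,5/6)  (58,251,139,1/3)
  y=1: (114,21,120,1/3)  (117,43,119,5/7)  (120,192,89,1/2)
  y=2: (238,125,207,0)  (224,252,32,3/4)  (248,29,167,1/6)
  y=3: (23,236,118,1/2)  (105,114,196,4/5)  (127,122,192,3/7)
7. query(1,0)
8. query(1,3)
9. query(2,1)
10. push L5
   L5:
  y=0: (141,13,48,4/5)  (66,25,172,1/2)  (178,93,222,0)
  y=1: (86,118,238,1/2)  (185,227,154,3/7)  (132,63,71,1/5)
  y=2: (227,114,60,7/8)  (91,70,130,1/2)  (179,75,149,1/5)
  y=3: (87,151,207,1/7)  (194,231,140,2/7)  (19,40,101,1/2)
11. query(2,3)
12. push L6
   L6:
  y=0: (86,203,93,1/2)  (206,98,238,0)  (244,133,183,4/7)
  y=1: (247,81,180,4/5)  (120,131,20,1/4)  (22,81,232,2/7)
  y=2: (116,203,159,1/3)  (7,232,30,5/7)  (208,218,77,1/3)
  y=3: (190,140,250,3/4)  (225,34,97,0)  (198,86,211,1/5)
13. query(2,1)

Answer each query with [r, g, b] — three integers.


at x=2,y=1 over L1,L2:
after L1 α=1: [68, 8, 254]
after L2 α=3/4: [491/4, 379/2, 725/4]
→ [123, 190, 181]

(1,0) stack=L1,L3,L4; from [0,0,0]:
+L1 (α=1) → [148, 153, 192]
+L3 (α=5/8) → [111/2, 68, 177]
+L4 (α=5/6) → [1201/12, 199/3, 207]
→ [100, 66, 207]

query (1,3) [L1,L3,L4] — begin 0,0,0
after L1 α=4/5: [476/5, 52/5, 496/5]
after L3 α=1/5: [2784/25, 1113/25, 2729/25]
after L4 α=4/5: [13284/125, 12513/125, 22329/125]
= [106, 100, 179]

query (2,1) [L1,L3,L4] — begin 0,0,0
+L1 (α=1) → [68, 8, 254]
+L3 (α=1/7) → [471/7, 247/7, 1597/7]
+L4 (α=1/2) → [1311/14, 1591/14, 1110/7]
→ [94, 114, 159]

(2,3) stack=L1,L3,L4,L5; from [0,0,0]:
L1 α=1: [162, 218, 162]
L3 α=1/5: [767/5, 1074/5, 891/5]
L4 α=3/7: [4973/35, 6126/35, 6444/35]
L5 α=1/2: [2819/35, 3763/35, 9979/70]
rounded: [81, 108, 143]

query (2,1) [L1,L3,L4,L5,L6] — begin 0,0,0
+L1 (α=1) → [68, 8, 254]
+L3 (α=1/7) → [471/7, 247/7, 1597/7]
+L4 (α=1/2) → [1311/14, 1591/14, 1110/7]
+L5 (α=1/5) → [3546/35, 3623/35, 4937/35]
+L6 (α=2/7) → [3854/49, 4757/49, 8185/49]
= [79, 97, 167]


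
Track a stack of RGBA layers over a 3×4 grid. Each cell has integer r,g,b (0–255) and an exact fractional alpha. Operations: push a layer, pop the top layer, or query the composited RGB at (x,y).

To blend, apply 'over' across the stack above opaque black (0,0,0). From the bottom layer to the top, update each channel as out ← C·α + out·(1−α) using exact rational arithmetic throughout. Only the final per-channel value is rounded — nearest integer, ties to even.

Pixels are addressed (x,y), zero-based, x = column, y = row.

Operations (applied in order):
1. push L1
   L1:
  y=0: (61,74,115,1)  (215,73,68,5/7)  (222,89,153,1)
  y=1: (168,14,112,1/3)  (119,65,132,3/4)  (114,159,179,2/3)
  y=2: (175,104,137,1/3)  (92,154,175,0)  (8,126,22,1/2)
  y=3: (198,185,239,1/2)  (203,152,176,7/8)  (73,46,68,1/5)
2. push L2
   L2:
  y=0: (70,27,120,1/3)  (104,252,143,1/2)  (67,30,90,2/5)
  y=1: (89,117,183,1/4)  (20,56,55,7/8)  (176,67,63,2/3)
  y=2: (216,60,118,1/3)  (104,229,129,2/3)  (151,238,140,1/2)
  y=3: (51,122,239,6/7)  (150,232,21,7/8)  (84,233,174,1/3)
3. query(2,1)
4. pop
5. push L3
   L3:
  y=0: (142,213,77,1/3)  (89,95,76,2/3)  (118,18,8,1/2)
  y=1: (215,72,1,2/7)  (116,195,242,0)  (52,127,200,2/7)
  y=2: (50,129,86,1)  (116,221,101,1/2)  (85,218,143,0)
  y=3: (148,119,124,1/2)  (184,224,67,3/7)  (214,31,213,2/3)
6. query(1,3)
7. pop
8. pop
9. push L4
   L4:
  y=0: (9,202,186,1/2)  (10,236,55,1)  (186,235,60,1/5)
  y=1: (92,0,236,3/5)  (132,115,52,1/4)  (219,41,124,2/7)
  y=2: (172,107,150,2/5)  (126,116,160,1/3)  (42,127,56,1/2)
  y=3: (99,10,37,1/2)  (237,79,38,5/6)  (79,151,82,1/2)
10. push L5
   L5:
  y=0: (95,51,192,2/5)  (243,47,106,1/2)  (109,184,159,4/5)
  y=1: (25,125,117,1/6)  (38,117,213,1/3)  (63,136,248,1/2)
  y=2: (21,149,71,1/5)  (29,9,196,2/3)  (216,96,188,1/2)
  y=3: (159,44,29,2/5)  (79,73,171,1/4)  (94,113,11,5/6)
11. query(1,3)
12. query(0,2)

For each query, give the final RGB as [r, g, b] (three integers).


(2,1) stack=L1,L2; from [0,0,0]:
L1 α=2/3: [76, 106, 358/3]
L2 α=2/3: [428/3, 80, 736/9]
rounded: [143, 80, 82]

(1,3) stack=L1,L3; from [0,0,0]:
+L1 (α=7/8) → [1421/8, 133, 154]
+L3 (α=3/7) → [2525/14, 172, 817/7]
= [180, 172, 117]

at x=1,y=3 over L4,L5:
+L4 (α=5/6) → [395/2, 395/6, 95/3]
+L5 (α=1/4) → [1343/8, 541/8, 133/2]
= [168, 68, 66]

at x=0,y=2 over L4,L5:
after L4 α=2/5: [344/5, 214/5, 60]
after L5 α=1/5: [1481/25, 1601/25, 311/5]
= [59, 64, 62]


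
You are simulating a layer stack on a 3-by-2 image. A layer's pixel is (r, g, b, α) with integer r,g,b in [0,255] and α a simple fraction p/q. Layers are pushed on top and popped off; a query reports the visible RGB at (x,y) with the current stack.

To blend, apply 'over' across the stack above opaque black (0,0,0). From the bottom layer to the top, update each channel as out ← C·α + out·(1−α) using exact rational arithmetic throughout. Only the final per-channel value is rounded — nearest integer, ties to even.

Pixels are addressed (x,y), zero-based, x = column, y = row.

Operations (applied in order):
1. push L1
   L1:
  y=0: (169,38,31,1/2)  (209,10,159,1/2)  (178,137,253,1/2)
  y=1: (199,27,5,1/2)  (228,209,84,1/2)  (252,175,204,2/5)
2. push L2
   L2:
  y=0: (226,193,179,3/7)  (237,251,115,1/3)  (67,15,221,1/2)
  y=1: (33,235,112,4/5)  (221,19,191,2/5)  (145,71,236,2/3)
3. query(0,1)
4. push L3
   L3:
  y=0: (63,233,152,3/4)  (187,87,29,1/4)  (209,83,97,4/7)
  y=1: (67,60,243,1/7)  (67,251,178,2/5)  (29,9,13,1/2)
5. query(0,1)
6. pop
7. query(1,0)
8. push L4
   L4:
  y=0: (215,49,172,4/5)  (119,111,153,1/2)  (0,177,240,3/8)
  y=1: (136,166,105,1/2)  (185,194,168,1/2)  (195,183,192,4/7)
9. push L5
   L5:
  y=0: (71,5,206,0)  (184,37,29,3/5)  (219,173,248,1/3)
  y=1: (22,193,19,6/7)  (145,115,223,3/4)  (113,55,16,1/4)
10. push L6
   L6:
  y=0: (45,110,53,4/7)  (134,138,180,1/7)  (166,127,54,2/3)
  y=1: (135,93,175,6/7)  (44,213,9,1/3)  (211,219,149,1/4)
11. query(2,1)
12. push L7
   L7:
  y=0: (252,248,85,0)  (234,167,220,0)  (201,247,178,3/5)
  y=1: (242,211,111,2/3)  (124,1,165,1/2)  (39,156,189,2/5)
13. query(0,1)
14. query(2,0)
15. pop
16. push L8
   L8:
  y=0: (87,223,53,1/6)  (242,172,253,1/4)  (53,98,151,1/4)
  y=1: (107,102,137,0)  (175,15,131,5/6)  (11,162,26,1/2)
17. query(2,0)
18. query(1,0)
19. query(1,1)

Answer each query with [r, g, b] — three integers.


query (0,1) [L1,L2] — begin 0,0,0
after L1 α=1/2: [199/2, 27/2, 5/2]
after L2 α=4/5: [463/10, 1907/10, 901/10]
rounded: [46, 191, 90]

at x=0,y=1 over L1,L2,L3:
L1 α=1/2: [199/2, 27/2, 5/2]
L2 α=4/5: [463/10, 1907/10, 901/10]
L3 α=1/7: [1724/35, 6021/35, 3918/35]
→ [49, 172, 112]

(1,0) stack=L1,L2; from [0,0,0]:
+L1 (α=1/2) → [209/2, 5, 159/2]
+L2 (α=1/3) → [446/3, 87, 274/3]
rounded: [149, 87, 91]

(2,1) stack=L1,L2,L4,L5,L6; from [0,0,0]:
L1 α=2/5: [504/5, 70, 408/5]
L2 α=2/3: [1954/15, 212/3, 2768/15]
L4 α=4/7: [5854/35, 944/7, 944/5]
L5 α=1/4: [21517/140, 3217/28, 728/5]
L6 α=1/4: [94091/560, 15783/112, 2929/20]
rounded: [168, 141, 146]

at x=0,y=1 over L1,L2,L4,L5,L6,L7:
+L1 (α=1/2) → [199/2, 27/2, 5/2]
+L2 (α=4/5) → [463/10, 1907/10, 901/10]
+L4 (α=1/2) → [1823/20, 3567/20, 1951/20]
+L5 (α=6/7) → [4463/140, 26727/140, 4231/140]
+L6 (α=6/7) → [117863/980, 104847/980, 151231/980]
+L7 (α=2/3) → [592183/2940, 518407/2940, 368791/2940]
→ [201, 176, 125]

query (2,0) [L1,L2,L4,L5,L6,L7] — begin 0,0,0
after L1 α=1/2: [89, 137/2, 253/2]
after L2 α=1/2: [78, 167/4, 695/4]
after L4 α=3/8: [195/4, 2959/32, 6355/32]
after L5 α=1/3: [211/2, 1909/16, 3441/16]
after L6 α=2/3: [875/6, 1991/16, 1723/16]
after L7 α=3/5: [2684/15, 7919/40, 1199/8]
rounded: [179, 198, 150]

at x=2,y=0 over L1,L2,L4,L5,L6,L8:
+L1 (α=1/2) → [89, 137/2, 253/2]
+L2 (α=1/2) → [78, 167/4, 695/4]
+L4 (α=3/8) → [195/4, 2959/32, 6355/32]
+L5 (α=1/3) → [211/2, 1909/16, 3441/16]
+L6 (α=2/3) → [875/6, 1991/16, 1723/16]
+L8 (α=1/4) → [981/8, 7541/64, 7585/64]
rounded: [123, 118, 119]

query (1,0) [L1,L2,L4,L5,L6,L8] — begin 0,0,0
after L1 α=1/2: [209/2, 5, 159/2]
after L2 α=1/3: [446/3, 87, 274/3]
after L4 α=1/2: [803/6, 99, 733/6]
after L5 α=3/5: [2459/15, 309/5, 994/15]
after L6 α=1/7: [5588/35, 2544/35, 2888/35]
after L8 α=1/4: [12617/70, 3413/35, 17519/140]
= [180, 98, 125]

(1,1) stack=L1,L2,L4,L5,L6,L8; from [0,0,0]:
after L1 α=1/2: [114, 209/2, 42]
after L2 α=2/5: [784/5, 703/10, 508/5]
after L4 α=1/2: [1709/10, 2643/20, 674/5]
after L5 α=3/4: [6059/40, 9543/80, 4019/20]
after L6 α=1/3: [2313/20, 6021/40, 4109/30]
after L8 α=5/6: [19813/120, 3007/80, 23759/180]
= [165, 38, 132]


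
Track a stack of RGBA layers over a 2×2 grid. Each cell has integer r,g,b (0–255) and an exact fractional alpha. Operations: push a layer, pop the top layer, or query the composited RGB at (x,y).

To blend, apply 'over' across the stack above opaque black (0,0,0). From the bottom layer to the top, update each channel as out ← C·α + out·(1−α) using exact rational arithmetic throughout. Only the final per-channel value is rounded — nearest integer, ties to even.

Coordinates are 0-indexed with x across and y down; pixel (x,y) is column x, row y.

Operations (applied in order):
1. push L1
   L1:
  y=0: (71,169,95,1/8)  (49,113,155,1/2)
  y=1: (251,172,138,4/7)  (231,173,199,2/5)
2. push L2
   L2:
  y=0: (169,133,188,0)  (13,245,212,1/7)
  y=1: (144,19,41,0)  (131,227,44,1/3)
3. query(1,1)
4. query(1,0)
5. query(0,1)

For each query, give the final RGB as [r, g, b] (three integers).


at x=1,y=1 over L1,L2:
+L1 (α=2/5) → [462/5, 346/5, 398/5]
+L2 (α=1/3) → [1579/15, 609/5, 1016/15]
rounded: [105, 122, 68]

query (1,0) [L1,L2] — begin 0,0,0
+L1 (α=1/2) → [49/2, 113/2, 155/2]
+L2 (α=1/7) → [160/7, 584/7, 677/7]
rounded: [23, 83, 97]

at x=0,y=1 over L1,L2:
+L1 (α=4/7) → [1004/7, 688/7, 552/7]
+L2 (α=0) → [1004/7, 688/7, 552/7]
rounded: [143, 98, 79]


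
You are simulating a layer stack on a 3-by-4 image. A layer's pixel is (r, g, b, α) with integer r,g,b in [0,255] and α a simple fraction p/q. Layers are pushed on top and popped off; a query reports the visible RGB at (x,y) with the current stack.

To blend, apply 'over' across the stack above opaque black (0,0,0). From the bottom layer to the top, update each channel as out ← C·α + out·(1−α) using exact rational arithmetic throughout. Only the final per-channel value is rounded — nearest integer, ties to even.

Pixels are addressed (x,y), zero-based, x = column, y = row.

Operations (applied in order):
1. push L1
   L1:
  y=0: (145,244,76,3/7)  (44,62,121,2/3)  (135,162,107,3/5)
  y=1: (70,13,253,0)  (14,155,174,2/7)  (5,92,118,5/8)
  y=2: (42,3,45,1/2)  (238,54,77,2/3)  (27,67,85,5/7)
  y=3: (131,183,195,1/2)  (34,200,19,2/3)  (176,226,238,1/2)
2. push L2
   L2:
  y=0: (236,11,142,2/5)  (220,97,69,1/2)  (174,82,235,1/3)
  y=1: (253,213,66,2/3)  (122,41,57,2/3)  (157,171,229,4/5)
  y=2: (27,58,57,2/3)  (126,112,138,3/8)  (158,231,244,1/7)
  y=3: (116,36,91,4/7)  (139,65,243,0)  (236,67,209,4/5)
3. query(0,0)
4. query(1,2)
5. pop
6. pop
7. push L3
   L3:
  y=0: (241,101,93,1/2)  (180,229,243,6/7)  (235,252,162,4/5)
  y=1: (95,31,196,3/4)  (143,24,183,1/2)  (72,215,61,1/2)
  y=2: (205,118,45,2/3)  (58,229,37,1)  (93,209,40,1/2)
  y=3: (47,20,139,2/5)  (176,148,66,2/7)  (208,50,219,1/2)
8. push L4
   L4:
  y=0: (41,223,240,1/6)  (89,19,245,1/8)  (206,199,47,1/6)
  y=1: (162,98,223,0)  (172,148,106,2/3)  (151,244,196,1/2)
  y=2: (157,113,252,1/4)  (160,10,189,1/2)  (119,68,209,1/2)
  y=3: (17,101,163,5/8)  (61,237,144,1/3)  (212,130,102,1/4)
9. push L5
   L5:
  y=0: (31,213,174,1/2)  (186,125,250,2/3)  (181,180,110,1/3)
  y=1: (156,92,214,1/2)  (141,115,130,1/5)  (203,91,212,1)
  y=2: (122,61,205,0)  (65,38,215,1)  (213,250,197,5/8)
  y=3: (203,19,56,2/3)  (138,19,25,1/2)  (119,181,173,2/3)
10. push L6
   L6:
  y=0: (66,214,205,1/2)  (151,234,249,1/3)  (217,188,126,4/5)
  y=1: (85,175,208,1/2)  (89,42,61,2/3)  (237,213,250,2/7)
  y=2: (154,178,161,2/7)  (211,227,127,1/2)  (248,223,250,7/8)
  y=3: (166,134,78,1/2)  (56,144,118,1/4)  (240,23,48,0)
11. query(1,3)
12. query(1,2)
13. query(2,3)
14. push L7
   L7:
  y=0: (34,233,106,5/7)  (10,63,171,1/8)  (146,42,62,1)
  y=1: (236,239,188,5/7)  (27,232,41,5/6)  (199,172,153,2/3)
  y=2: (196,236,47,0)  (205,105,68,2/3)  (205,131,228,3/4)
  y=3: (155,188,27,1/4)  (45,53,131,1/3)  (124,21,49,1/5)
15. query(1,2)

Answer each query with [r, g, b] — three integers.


(0,0) stack=L1,L2; from [0,0,0]:
L1 α=3/7: [435/7, 732/7, 228/7]
L2 α=2/5: [4609/35, 470/7, 2672/35]
→ [132, 67, 76]

query (1,2) [L1,L2] — begin 0,0,0
after L1 α=2/3: [476/3, 36, 154/3]
after L2 α=3/8: [1757/12, 129/2, 503/6]
= [146, 64, 84]

query (1,3) [L3,L4,L5,L6] — begin 0,0,0
+L3 (α=2/7) → [352/7, 296/7, 132/7]
+L4 (α=1/3) → [377/7, 2251/21, 424/7]
+L5 (α=1/2) → [1343/14, 1325/21, 599/14]
+L6 (α=1/4) → [4813/56, 2333/28, 3449/56]
= [86, 83, 62]

at x=1,y=2 over L3,L4,L5,L6:
after L3 α=1: [58, 229, 37]
after L4 α=1/2: [109, 239/2, 113]
after L5 α=1: [65, 38, 215]
after L6 α=1/2: [138, 265/2, 171]
→ [138, 132, 171]

(2,3) stack=L3,L4,L5,L6; from [0,0,0]:
L3 α=1/2: [104, 25, 219/2]
L4 α=1/4: [131, 205/4, 861/8]
L5 α=2/3: [123, 551/4, 3629/24]
L6 α=0: [123, 551/4, 3629/24]
rounded: [123, 138, 151]

(1,2) stack=L3,L4,L5,L6,L7; from [0,0,0]:
L3 α=1: [58, 229, 37]
L4 α=1/2: [109, 239/2, 113]
L5 α=1: [65, 38, 215]
L6 α=1/2: [138, 265/2, 171]
L7 α=2/3: [548/3, 685/6, 307/3]
→ [183, 114, 102]


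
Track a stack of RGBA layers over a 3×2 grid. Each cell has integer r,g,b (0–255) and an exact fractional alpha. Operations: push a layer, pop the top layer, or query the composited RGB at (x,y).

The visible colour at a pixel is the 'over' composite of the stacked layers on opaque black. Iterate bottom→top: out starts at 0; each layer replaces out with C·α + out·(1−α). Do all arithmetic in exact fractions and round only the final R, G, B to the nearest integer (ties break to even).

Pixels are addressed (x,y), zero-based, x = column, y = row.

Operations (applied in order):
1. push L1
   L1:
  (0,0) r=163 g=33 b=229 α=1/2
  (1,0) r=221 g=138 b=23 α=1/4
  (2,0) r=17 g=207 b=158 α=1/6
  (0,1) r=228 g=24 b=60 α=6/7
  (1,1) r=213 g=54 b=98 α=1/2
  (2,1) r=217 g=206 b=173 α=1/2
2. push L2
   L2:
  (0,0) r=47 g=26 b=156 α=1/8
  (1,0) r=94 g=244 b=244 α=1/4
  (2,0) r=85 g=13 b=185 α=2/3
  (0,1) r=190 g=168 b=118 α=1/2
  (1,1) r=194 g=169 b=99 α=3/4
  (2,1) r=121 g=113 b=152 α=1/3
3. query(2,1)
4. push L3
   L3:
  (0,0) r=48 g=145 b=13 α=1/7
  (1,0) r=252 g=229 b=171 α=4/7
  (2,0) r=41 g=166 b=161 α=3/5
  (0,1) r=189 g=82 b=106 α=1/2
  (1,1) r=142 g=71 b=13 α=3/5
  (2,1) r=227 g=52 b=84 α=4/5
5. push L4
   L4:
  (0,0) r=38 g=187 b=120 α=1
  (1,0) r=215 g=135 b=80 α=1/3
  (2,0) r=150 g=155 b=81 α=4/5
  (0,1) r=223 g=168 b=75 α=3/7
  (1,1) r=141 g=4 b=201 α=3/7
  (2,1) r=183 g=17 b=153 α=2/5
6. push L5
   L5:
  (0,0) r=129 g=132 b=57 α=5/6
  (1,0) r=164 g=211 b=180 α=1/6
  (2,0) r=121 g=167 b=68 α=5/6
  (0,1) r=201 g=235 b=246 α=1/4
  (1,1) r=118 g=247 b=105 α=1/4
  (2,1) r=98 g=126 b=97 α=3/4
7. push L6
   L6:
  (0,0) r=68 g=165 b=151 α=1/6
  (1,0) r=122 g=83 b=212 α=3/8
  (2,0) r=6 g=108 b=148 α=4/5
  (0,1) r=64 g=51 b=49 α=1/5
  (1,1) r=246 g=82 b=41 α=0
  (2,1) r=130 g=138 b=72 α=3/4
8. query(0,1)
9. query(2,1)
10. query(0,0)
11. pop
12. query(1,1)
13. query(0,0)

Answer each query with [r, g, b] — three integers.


at x=2,y=1 over L1,L2:
L1 α=1/2: [217/2, 103, 173/2]
L2 α=1/3: [338/3, 319/3, 325/3]
= [113, 106, 108]

(0,1) stack=L1,L2,L3,L4,L5,L6; from [0,0,0]:
+L1 (α=6/7) → [1368/7, 144/7, 360/7]
+L2 (α=1/2) → [1349/7, 660/7, 593/7]
+L3 (α=1/2) → [1336/7, 617/7, 1335/14]
+L4 (α=3/7) → [10027/49, 5996/49, 4245/49]
+L5 (α=1/4) → [19965/98, 29503/196, 24789/196]
+L6 (α=1/5) → [43066/245, 32002/245, 5438/49]
rounded: [176, 131, 111]

at x=2,y=1 over L1,L2,L3,L4,L5,L6:
+L1 (α=1/2) → [217/2, 103, 173/2]
+L2 (α=1/3) → [338/3, 319/3, 325/3]
+L3 (α=4/5) → [3062/15, 943/15, 1333/15]
+L4 (α=2/5) → [4892/25, 1113/25, 2863/25]
+L5 (α=3/4) → [6121/50, 10563/100, 5069/50]
+L6 (α=3/4) → [25621/200, 51963/400, 15869/200]
rounded: [128, 130, 79]

at x=0,y=0 over L1,L2,L3,L4,L5,L6:
after L1 α=1/2: [163/2, 33/2, 229/2]
after L2 α=1/8: [1235/16, 283/16, 1915/16]
after L3 α=1/7: [4089/56, 287/8, 5849/56]
after L4 α=1: [38, 187, 120]
after L5 α=5/6: [683/6, 847/6, 135/2]
after L6 α=1/6: [3823/36, 5225/36, 977/12]
= [106, 145, 81]

query (1,1) [L1,L2,L3,L4,L5] — begin 0,0,0
+L1 (α=1/2) → [213/2, 27, 49]
+L2 (α=3/4) → [1377/8, 267/2, 173/2]
+L3 (α=3/5) → [3081/20, 96, 212/5]
+L4 (α=3/7) → [5196/35, 396/7, 3863/35]
+L5 (α=1/4) → [9859/70, 2917/28, 3816/35]
rounded: [141, 104, 109]

query (0,0) [L1,L2,L3,L4,L5] — begin 0,0,0
L1 α=1/2: [163/2, 33/2, 229/2]
L2 α=1/8: [1235/16, 283/16, 1915/16]
L3 α=1/7: [4089/56, 287/8, 5849/56]
L4 α=1: [38, 187, 120]
L5 α=5/6: [683/6, 847/6, 135/2]
rounded: [114, 141, 68]


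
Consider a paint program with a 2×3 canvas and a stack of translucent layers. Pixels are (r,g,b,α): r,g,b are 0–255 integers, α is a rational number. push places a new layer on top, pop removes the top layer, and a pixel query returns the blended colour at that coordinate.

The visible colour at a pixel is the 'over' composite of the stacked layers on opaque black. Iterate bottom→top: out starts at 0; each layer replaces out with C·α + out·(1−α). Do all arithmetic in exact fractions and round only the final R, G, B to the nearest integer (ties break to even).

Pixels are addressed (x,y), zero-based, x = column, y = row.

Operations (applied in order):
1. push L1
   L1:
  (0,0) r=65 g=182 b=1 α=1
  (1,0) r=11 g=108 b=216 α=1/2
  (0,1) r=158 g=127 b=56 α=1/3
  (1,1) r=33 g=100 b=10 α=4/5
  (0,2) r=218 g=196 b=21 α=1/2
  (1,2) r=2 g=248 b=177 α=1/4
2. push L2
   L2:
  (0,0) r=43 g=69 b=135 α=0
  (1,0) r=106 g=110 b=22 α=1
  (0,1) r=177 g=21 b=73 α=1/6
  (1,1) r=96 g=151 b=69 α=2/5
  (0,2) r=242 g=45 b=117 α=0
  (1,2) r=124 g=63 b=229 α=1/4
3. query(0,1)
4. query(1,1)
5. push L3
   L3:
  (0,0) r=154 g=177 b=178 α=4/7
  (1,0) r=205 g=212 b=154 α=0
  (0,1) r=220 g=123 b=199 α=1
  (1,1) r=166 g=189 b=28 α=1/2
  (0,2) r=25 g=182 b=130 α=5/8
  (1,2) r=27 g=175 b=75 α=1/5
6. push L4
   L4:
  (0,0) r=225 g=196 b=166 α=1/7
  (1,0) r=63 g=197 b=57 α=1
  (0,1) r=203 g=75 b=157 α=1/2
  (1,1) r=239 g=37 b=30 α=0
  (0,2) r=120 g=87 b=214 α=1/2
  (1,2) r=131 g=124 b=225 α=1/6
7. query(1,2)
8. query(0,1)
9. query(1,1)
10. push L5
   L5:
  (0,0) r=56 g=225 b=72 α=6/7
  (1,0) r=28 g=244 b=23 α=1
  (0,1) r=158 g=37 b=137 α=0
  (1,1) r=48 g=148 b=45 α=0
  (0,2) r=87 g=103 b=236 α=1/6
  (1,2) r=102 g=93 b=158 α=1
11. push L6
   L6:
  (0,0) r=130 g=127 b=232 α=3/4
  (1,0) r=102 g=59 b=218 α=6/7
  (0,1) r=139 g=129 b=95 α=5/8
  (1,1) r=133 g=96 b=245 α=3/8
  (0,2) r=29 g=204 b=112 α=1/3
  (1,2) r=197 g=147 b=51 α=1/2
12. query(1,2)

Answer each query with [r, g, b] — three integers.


(0,1) stack=L1,L2; from [0,0,0]:
L1 α=1/3: [158/3, 127/3, 56/3]
L2 α=1/6: [1321/18, 349/9, 499/18]
→ [73, 39, 28]

(1,1) stack=L1,L2; from [0,0,0]:
L1 α=4/5: [132/5, 80, 8]
L2 α=2/5: [1356/25, 542/5, 162/5]
= [54, 108, 32]

query (1,2) [L1,L2,L3,L4] — begin 0,0,0
+L1 (α=1/4) → [1/2, 62, 177/4]
+L2 (α=1/4) → [251/8, 249/4, 1447/16]
+L3 (α=1/5) → [61/2, 424/5, 1747/20]
+L4 (α=1/6) → [189/4, 274/3, 2647/24]
rounded: [47, 91, 110]

at x=0,y=1 over L1,L2,L3,L4:
L1 α=1/3: [158/3, 127/3, 56/3]
L2 α=1/6: [1321/18, 349/9, 499/18]
L3 α=1: [220, 123, 199]
L4 α=1/2: [423/2, 99, 178]
→ [212, 99, 178]

at x=1,y=1 over L1,L2,L3,L4:
L1 α=4/5: [132/5, 80, 8]
L2 α=2/5: [1356/25, 542/5, 162/5]
L3 α=1/2: [2753/25, 1487/10, 151/5]
L4 α=0: [2753/25, 1487/10, 151/5]
= [110, 149, 30]

at x=1,y=2 over L1,L2,L3,L4,L5,L6:
after L1 α=1/4: [1/2, 62, 177/4]
after L2 α=1/4: [251/8, 249/4, 1447/16]
after L3 α=1/5: [61/2, 424/5, 1747/20]
after L4 α=1/6: [189/4, 274/3, 2647/24]
after L5 α=1: [102, 93, 158]
after L6 α=1/2: [299/2, 120, 209/2]
rounded: [150, 120, 104]


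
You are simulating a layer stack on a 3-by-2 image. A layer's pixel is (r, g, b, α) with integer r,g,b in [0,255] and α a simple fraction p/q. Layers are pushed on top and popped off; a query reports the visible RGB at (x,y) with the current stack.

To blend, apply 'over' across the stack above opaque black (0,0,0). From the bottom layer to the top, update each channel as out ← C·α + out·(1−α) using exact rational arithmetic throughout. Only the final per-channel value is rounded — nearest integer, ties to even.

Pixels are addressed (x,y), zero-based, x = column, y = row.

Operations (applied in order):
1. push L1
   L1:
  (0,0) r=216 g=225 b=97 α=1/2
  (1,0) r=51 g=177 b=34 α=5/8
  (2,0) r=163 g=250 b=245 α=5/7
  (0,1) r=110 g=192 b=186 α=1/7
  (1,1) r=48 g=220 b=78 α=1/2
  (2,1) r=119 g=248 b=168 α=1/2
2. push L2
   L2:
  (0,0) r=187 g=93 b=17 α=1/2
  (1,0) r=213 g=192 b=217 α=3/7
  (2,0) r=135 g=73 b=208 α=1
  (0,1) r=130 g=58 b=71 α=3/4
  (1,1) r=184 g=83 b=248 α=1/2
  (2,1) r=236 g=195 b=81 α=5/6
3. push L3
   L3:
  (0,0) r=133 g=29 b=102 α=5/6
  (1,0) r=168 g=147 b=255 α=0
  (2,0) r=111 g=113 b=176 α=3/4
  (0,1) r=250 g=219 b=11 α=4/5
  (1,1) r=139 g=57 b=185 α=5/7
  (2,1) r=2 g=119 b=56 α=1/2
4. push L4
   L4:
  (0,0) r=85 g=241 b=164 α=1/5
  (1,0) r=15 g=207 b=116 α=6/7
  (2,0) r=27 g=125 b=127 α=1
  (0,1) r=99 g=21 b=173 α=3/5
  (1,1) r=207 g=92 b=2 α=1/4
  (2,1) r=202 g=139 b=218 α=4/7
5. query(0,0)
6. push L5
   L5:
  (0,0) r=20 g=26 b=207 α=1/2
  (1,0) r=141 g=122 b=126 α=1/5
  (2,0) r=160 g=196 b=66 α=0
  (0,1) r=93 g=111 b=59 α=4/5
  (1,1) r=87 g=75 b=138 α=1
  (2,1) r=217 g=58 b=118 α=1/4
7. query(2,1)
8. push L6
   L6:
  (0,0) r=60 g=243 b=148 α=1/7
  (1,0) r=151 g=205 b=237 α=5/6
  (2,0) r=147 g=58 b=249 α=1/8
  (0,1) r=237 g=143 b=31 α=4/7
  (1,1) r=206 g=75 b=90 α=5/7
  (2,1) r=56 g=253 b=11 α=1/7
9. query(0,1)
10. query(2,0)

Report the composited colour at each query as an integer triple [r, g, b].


query (0,0) [L1,L2,L3,L4] — begin 0,0,0
after L1 α=1/2: [108, 225/2, 97/2]
after L2 α=1/2: [295/2, 411/4, 131/4]
after L3 α=5/6: [1625/12, 991/24, 2171/24]
after L4 α=1/5: [376/3, 2437/30, 631/6]
= [125, 81, 105]

query (2,1) [L1,L2,L3,L4,L5] — begin 0,0,0
L1 α=1/2: [119/2, 124, 84]
L2 α=5/6: [2479/12, 1099/6, 163/2]
L3 α=1/2: [2503/24, 1813/12, 275/4]
L4 α=4/7: [1281/8, 4037/28, 4313/28]
L5 α=1/4: [5579/32, 13735/112, 16243/112]
= [174, 123, 145]

at x=0,y=1 over L1,L2,L3,L4,L5,L6:
+L1 (α=1/7) → [110/7, 192/7, 186/7]
+L2 (α=3/4) → [710/7, 705/14, 1677/28]
+L3 (α=4/5) → [1542/7, 12969/70, 2909/140]
+L4 (α=3/5) → [5163/35, 15174/175, 39239/350]
+L5 (α=4/5) → [18183/175, 92874/875, 121839/1750]
+L6 (α=4/7) → [220449/1225, 779122/6125, 582517/12250]
→ [180, 127, 48]

at x=2,y=0 over L1,L2,L3,L4,L5,L6:
+L1 (α=5/7) → [815/7, 1250/7, 175]
+L2 (α=1) → [135, 73, 208]
+L3 (α=3/4) → [117, 103, 184]
+L4 (α=1) → [27, 125, 127]
+L5 (α=0) → [27, 125, 127]
+L6 (α=1/8) → [42, 933/8, 569/4]
rounded: [42, 117, 142]


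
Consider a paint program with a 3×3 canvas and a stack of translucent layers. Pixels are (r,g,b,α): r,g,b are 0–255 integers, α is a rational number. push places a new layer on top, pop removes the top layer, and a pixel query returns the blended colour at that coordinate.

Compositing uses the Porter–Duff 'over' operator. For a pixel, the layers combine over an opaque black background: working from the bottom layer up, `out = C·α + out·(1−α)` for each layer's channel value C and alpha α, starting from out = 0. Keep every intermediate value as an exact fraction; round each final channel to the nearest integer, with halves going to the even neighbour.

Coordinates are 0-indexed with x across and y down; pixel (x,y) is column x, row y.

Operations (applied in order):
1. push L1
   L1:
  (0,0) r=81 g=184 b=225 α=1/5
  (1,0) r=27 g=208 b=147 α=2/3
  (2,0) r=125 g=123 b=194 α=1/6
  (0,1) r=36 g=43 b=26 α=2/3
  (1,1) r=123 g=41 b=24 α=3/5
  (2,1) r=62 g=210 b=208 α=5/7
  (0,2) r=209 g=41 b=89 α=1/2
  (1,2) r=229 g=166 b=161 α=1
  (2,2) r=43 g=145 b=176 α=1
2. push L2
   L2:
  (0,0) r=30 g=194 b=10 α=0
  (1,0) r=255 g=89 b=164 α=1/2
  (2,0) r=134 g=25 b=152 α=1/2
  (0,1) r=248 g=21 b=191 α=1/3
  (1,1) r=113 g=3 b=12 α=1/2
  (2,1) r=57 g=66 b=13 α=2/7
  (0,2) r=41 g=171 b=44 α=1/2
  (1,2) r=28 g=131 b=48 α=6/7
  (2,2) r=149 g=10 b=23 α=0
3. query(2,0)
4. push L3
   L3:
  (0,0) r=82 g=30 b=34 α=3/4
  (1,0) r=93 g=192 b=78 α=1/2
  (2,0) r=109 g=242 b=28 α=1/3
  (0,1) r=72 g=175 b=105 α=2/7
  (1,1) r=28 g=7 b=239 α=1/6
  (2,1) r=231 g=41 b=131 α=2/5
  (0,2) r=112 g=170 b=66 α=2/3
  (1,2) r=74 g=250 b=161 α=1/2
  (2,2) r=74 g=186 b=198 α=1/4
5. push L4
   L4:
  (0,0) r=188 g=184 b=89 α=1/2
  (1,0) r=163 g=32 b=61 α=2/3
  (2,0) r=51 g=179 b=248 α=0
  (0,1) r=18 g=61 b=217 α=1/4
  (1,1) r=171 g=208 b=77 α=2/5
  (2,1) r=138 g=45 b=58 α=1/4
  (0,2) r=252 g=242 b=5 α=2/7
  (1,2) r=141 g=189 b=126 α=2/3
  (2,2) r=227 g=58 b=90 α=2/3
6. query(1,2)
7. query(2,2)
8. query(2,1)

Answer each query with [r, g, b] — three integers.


at x=2,y=0 over L1,L2:
+L1 (α=1/6) → [125/6, 41/2, 97/3]
+L2 (α=1/2) → [929/12, 91/4, 553/6]
= [77, 23, 92]

(1,2) stack=L1,L2,L3,L4; from [0,0,0]:
after L1 α=1: [229, 166, 161]
after L2 α=6/7: [397/7, 136, 449/7]
after L3 α=1/2: [915/14, 193, 788/7]
after L4 α=2/3: [1621/14, 571/3, 2552/21]
= [116, 190, 122]

(2,2) stack=L1,L2,L3,L4; from [0,0,0]:
after L1 α=1: [43, 145, 176]
after L2 α=0: [43, 145, 176]
after L3 α=1/4: [203/4, 621/4, 363/2]
after L4 α=2/3: [673/4, 1085/12, 241/2]
→ [168, 90, 120]

(2,1) stack=L1,L2,L3,L4; from [0,0,0]:
L1 α=5/7: [310/7, 150, 1040/7]
L2 α=2/7: [2348/49, 126, 5382/49]
L3 α=2/5: [29682/245, 92, 28984/245]
L4 α=1/4: [30714/245, 321/4, 50581/490]
rounded: [125, 80, 103]
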